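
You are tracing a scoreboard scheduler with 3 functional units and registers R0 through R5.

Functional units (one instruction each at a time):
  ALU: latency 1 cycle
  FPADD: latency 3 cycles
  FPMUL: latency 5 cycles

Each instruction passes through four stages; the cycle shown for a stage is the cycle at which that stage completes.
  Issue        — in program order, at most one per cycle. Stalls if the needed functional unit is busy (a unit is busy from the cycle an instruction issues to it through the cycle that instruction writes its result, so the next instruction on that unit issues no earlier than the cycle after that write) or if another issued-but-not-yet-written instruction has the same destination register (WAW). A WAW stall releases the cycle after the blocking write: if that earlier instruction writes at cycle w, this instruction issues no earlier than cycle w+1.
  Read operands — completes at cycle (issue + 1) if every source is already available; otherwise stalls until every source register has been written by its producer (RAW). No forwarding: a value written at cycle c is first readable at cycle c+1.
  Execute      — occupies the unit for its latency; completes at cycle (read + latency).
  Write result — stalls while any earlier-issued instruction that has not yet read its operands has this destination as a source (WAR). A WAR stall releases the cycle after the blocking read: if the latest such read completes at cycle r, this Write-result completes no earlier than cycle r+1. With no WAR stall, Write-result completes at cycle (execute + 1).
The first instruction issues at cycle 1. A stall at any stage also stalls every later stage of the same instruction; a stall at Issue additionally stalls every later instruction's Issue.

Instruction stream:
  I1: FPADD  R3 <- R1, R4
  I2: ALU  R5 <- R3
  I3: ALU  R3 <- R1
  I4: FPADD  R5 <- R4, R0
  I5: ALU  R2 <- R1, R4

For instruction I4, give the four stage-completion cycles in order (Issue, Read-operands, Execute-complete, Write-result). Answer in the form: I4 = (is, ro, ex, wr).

[1] I1 issues→FPADD
[2] I1 reads | I2 issues→ALU
[5] I1 exec-done
[6] I1 writes R3
[7] I2 reads
[8] I2 exec-done
[9] I2 writes R5
[10] I3 issues→ALU
[11] I3 reads | I4 issues→FPADD
[12] I3 exec-done | I4 reads
[13] I3 writes R3
[14] I5 issues→ALU
[15] I4 exec-done | I5 reads
[16] I4 writes R5 | I5 exec-done
[17] I5 writes R2

I4 = (11, 12, 15, 16)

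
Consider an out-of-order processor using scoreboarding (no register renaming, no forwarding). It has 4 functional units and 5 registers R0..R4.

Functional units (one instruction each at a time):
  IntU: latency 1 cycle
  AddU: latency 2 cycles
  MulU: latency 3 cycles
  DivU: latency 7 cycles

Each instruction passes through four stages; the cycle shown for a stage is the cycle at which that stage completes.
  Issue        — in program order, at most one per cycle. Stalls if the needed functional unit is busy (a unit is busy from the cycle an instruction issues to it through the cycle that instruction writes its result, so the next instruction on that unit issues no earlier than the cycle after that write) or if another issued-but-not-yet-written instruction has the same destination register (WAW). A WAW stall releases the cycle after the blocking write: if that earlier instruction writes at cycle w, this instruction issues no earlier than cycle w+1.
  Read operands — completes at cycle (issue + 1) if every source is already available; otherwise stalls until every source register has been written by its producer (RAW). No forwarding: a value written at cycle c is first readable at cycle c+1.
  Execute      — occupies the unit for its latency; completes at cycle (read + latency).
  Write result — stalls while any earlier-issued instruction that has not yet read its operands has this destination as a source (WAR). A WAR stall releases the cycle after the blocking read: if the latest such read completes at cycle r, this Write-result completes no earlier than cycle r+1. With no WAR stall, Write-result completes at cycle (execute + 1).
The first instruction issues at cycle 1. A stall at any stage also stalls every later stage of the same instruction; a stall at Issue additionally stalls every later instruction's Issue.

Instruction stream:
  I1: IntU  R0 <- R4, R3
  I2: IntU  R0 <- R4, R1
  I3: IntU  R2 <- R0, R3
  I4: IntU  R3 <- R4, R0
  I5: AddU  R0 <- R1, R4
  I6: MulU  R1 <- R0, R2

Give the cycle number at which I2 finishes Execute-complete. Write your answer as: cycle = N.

cycle = 7

I1: IS=1 RO=2 EX=3 WR=4
I2: IS=5 RO=6 EX=7 WR=8  [struct: IntU busy until I1 writes@4]
I3: IS=9 RO=10 EX=11 WR=12  [struct: IntU busy until I2 writes@8]
I4: IS=13 RO=14 EX=15 WR=16  [struct: IntU busy until I3 writes@12]
I5: IS=14 RO=15 EX=17 WR=18
I6: IS=15 RO=19 EX=22 WR=23  [RAW R0: wait I5 write@18]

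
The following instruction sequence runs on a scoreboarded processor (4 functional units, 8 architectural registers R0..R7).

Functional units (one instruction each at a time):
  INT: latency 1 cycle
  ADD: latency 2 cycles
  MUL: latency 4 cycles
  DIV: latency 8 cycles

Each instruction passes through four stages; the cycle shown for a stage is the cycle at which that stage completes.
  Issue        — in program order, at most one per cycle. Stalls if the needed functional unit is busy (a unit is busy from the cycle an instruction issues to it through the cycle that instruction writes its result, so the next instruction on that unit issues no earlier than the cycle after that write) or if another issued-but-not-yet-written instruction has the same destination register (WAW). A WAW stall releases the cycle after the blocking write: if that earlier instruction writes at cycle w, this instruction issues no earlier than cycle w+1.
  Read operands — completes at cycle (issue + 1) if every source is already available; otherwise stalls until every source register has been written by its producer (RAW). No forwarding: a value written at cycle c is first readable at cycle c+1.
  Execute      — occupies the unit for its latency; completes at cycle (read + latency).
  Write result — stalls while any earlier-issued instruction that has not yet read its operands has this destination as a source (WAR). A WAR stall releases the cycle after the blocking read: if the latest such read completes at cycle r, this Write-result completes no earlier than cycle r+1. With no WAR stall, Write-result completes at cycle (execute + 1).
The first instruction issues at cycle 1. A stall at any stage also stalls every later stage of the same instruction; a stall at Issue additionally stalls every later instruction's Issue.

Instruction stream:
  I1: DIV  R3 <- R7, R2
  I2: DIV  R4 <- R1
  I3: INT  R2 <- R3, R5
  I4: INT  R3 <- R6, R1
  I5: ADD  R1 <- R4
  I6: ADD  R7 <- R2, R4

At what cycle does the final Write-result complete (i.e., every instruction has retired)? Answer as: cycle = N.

cycle = 31

1) issue 1, read 2, done 10, write 11
2) issue 12, read 13, done 21, write 22  <struct: DIV busy until I1 writes@11>
3) issue 13, read 14, done 15, write 16
4) issue 17, read 18, done 19, write 20  <struct: INT busy until I3 writes@16>
5) issue 18, read 23, done 25, write 26  <RAW R4: wait I2 write@22>
6) issue 27, read 28, done 30, write 31  <struct: ADD busy until I5 writes@26>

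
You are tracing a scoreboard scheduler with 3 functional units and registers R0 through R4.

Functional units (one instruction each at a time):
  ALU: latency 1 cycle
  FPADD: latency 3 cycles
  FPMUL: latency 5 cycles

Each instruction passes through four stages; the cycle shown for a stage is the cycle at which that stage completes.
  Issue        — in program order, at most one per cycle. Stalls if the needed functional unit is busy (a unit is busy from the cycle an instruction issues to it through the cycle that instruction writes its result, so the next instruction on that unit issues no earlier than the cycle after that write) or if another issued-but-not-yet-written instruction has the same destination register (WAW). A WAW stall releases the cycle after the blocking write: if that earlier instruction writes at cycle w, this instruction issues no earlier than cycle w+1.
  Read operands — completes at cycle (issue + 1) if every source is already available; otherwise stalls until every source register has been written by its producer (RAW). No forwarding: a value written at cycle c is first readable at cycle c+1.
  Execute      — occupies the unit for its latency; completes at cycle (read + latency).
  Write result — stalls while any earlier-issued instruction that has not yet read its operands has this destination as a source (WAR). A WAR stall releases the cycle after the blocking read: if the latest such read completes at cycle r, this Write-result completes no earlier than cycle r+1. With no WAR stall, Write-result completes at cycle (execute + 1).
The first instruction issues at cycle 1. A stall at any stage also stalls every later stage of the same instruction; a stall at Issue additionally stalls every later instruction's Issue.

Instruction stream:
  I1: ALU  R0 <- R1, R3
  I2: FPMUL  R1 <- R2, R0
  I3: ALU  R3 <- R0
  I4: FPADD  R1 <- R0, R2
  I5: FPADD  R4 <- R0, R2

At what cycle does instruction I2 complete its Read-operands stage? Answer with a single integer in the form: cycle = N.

cycle = 5

1) issue 1, read 2, done 3, write 4
2) issue 2, read 5, done 10, write 11  <RAW R0: wait I1 write@4>
3) issue 5, read 6, done 7, write 8  <struct: ALU busy until I1 writes@4>
4) issue 12, read 13, done 16, write 17  <WAW R1: wait I2 write@11>
5) issue 18, read 19, done 22, write 23  <struct: FPADD busy until I4 writes@17>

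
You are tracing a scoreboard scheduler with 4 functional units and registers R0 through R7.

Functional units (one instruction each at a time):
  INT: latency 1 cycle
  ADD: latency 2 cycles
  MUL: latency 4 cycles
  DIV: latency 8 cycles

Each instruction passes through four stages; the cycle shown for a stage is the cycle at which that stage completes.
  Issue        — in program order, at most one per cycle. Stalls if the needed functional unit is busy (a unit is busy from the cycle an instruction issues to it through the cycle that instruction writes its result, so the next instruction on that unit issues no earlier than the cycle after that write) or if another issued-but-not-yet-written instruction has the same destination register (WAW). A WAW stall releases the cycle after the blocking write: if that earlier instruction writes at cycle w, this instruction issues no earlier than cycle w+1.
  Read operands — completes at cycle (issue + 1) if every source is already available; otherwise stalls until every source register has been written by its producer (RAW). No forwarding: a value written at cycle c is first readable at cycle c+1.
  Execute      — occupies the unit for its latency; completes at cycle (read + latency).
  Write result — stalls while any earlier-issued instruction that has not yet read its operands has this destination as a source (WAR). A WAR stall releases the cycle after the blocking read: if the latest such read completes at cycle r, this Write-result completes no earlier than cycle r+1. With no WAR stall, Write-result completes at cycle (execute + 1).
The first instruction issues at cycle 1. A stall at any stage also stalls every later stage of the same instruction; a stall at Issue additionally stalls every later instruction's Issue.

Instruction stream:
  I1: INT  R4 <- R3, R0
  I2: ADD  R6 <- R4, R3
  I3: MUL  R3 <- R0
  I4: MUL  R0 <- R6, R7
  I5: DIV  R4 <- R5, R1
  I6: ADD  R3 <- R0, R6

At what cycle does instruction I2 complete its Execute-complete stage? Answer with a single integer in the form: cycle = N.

cycle = 7

1) issue 1, read 2, done 3, write 4
2) issue 2, read 5, done 7, write 8  <RAW R4: wait I1 write@4>
3) issue 3, read 4, done 8, write 9
4) issue 10, read 11, done 15, write 16  <struct: MUL busy until I3 writes@9>
5) issue 11, read 12, done 20, write 21
6) issue 12, read 17, done 19, write 20  <RAW R0: wait I4 write@16>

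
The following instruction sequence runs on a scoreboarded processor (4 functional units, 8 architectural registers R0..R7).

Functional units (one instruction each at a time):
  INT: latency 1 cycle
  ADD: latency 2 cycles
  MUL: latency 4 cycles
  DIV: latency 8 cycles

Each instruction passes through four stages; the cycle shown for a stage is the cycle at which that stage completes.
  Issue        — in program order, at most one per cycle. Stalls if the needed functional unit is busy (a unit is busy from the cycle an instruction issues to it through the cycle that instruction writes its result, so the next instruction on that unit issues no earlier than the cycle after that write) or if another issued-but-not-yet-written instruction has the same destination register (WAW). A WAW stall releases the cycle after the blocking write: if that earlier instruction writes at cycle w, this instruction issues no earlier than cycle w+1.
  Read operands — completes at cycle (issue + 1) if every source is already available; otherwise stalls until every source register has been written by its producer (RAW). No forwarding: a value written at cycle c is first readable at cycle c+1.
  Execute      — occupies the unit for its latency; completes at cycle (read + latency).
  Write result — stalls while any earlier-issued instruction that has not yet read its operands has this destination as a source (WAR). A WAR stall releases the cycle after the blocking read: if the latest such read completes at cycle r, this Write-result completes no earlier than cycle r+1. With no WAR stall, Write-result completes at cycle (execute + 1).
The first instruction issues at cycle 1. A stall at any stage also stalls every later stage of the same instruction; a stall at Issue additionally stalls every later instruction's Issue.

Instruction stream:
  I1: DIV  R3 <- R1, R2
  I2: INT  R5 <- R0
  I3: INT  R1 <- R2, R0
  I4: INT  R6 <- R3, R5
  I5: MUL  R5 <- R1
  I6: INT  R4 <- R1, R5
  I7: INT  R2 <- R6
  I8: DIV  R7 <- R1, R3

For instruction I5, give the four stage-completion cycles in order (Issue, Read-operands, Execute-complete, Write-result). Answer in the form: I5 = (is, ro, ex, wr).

I5 = (11, 12, 16, 17)

c1: I1 dispatched to DIV
c2: I1 operands ready · I2 dispatched to INT
c3: I2 operands ready
c4: I2 complete
c5: R5←I2
c6: I3 dispatched to INT
c7: I3 operands ready
c8: I3 complete
c9: R1←I3
c10: I1 complete · I4 dispatched to INT
c11: R3←I1 · I5 dispatched to MUL
c12: I4 operands ready · I5 operands ready
c13: I4 complete
c14: R6←I4
c15: I6 dispatched to INT
c16: I5 complete
c17: R5←I5
c18: I6 operands ready
c19: I6 complete
c20: R4←I6
c21: I7 dispatched to INT
c22: I7 operands ready · I8 dispatched to DIV
c23: I7 complete · I8 operands ready
c24: R2←I7
c31: I8 complete
c32: R7←I8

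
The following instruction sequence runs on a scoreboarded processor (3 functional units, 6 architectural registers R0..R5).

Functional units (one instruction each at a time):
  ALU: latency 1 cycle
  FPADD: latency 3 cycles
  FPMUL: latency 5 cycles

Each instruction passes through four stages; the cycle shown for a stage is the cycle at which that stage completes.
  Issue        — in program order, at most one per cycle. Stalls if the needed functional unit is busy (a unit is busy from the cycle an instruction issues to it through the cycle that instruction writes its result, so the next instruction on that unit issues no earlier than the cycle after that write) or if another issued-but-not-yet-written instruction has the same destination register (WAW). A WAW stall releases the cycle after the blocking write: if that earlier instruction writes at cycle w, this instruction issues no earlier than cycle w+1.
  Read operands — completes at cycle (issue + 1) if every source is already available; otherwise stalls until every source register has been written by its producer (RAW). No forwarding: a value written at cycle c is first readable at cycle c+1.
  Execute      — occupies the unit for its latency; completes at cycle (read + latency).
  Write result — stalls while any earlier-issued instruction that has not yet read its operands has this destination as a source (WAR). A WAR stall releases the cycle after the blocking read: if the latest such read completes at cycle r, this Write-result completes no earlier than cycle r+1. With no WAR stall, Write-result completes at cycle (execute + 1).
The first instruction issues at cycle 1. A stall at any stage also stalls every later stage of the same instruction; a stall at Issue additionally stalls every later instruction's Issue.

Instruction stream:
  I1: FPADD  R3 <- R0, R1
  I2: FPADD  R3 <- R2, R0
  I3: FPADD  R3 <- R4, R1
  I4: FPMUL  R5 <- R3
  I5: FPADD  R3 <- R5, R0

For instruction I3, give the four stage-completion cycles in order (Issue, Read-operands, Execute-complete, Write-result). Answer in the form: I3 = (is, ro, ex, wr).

I1: IS=1 RO=2 EX=5 WR=6
I2: IS=7 RO=8 EX=11 WR=12  [struct: FPADD busy until I1 writes@6]
I3: IS=13 RO=14 EX=17 WR=18  [struct: FPADD busy until I2 writes@12]
I4: IS=14 RO=19 EX=24 WR=25  [RAW R3: wait I3 write@18]
I5: IS=19 RO=26 EX=29 WR=30  [struct: FPADD busy until I3 writes@18; RAW R5: wait I4 write@25]

I3 = (13, 14, 17, 18)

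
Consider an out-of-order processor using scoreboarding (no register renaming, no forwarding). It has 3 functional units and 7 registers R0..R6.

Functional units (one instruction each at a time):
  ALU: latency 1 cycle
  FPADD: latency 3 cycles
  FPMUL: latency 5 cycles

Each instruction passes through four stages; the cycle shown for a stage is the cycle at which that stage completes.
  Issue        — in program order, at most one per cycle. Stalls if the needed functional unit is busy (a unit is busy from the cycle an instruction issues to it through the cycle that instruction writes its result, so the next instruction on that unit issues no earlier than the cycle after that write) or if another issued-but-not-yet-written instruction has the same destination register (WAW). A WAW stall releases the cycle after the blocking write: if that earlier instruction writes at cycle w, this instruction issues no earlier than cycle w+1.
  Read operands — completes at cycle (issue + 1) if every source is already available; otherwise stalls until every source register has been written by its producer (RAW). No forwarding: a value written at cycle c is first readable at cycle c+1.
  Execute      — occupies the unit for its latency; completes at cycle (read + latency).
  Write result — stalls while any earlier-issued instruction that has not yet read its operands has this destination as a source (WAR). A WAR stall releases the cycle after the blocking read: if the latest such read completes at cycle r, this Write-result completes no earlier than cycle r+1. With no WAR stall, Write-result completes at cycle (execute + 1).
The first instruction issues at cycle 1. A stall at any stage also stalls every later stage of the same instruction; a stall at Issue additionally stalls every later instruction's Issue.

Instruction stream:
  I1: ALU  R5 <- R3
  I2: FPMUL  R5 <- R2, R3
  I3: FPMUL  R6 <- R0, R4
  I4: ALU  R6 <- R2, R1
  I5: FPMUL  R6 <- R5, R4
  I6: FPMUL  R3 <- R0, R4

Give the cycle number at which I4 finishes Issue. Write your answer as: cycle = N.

[1] I1→ALU
[2] I1 RO
[3] I1 EX
[4] I1 WR R5
[5] I2→FPMUL
[6] I2 RO
[11] I2 EX
[12] I2 WR R5
[13] I3→FPMUL
[14] I3 RO
[19] I3 EX
[20] I3 WR R6
[21] I4→ALU
[22] I4 RO
[23] I4 EX
[24] I4 WR R6
[25] I5→FPMUL
[26] I5 RO
[31] I5 EX
[32] I5 WR R6
[33] I6→FPMUL
[34] I6 RO
[39] I6 EX
[40] I6 WR R3

cycle = 21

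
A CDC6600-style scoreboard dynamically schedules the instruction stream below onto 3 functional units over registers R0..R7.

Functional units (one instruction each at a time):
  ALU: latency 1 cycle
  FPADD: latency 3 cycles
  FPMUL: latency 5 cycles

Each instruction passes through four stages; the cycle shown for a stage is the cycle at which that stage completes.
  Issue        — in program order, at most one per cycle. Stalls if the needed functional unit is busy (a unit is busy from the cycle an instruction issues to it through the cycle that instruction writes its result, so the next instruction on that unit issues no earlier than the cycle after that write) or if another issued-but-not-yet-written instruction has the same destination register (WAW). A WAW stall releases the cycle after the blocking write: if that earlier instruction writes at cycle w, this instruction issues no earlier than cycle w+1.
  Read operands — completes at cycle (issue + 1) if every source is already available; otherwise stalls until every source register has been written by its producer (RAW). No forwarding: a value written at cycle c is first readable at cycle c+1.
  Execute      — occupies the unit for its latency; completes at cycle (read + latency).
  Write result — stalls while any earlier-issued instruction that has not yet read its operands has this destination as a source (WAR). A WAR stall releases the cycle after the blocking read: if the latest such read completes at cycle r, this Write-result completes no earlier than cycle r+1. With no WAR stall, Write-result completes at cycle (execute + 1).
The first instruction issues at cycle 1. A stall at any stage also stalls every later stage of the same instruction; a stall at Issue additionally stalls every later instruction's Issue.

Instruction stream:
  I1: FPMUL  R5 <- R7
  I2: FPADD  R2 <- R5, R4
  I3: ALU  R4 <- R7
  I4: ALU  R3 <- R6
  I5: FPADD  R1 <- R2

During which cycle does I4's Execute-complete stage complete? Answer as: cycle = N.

c1: issue I1 (FPMUL)
c2: I1 read-ops · issue I2 (FPADD)
c3: issue I3 (ALU)
c4: I3 read-ops
c5: I3 finished on ALU
c7: I1 finished on FPMUL
c8: I1→R5
c9: I2 read-ops
c10: I3→R4
c11: issue I4 (ALU)
c12: I2 finished on FPADD · I4 read-ops
c13: I2→R2 · I4 finished on ALU
c14: I4→R3 · issue I5 (FPADD)
c15: I5 read-ops
c18: I5 finished on FPADD
c19: I5→R1

cycle = 13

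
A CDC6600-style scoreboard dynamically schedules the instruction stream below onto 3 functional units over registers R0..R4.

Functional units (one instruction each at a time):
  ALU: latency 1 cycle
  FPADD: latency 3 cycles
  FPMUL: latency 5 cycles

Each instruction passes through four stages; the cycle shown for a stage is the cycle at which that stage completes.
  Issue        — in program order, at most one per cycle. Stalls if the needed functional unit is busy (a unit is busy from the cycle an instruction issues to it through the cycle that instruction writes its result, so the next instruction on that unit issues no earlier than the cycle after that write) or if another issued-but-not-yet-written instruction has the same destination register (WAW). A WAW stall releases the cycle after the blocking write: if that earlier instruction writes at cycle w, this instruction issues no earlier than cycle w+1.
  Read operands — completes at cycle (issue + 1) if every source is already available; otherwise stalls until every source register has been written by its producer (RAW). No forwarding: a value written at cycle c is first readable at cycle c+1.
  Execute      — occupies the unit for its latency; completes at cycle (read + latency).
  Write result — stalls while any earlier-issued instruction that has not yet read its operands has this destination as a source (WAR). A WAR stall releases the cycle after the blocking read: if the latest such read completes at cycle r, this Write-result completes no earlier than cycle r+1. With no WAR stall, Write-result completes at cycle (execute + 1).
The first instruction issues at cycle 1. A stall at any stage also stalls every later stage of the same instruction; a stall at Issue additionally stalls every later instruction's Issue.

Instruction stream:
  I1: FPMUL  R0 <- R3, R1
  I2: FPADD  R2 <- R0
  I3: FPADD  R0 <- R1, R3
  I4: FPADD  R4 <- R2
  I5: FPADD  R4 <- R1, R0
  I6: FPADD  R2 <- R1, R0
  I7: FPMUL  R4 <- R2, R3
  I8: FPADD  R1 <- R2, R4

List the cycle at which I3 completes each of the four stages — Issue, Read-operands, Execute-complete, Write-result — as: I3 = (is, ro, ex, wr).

c1: I1 issues→FPMUL
c2: I1 reads, I2 issues→FPADD
c7: I1 exec-done
c8: I1 writes R0
c9: I2 reads
c12: I2 exec-done
c13: I2 writes R2
c14: I3 issues→FPADD
c15: I3 reads
c18: I3 exec-done
c19: I3 writes R0
c20: I4 issues→FPADD
c21: I4 reads
c24: I4 exec-done
c25: I4 writes R4
c26: I5 issues→FPADD
c27: I5 reads
c30: I5 exec-done
c31: I5 writes R4
c32: I6 issues→FPADD
c33: I6 reads, I7 issues→FPMUL
c36: I6 exec-done
c37: I6 writes R2
c38: I7 reads, I8 issues→FPADD
c43: I7 exec-done
c44: I7 writes R4
c45: I8 reads
c48: I8 exec-done
c49: I8 writes R1

I3 = (14, 15, 18, 19)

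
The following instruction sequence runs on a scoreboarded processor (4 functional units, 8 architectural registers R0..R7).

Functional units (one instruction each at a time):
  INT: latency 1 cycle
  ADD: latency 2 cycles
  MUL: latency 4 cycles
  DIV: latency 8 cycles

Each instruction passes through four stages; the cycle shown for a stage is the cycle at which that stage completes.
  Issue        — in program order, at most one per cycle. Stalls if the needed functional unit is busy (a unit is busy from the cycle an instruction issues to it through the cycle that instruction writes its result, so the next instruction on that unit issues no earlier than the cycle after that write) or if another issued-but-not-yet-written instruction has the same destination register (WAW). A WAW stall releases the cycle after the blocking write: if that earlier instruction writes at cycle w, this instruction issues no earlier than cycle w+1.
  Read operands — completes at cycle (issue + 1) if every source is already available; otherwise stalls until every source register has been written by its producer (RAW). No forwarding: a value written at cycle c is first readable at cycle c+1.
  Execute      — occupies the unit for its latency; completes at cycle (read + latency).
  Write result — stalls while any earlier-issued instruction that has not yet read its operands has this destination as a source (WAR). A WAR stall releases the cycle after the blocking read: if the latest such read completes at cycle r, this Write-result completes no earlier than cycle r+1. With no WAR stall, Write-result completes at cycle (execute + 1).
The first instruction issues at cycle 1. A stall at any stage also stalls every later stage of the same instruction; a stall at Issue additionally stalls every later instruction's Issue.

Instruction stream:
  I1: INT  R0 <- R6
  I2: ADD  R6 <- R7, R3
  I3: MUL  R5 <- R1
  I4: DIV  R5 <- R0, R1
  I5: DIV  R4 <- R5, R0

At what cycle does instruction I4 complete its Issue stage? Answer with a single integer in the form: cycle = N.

I1  is:1  ro:2  ex:3  wr:4
I2  is:2  ro:3  ex:5  wr:6
I3  is:3  ro:4  ex:8  wr:9
I4  is:10  ro:11  ex:19  wr:20  — WAW R5: wait I3 write@9
I5  is:21  ro:22  ex:30  wr:31  — struct: DIV busy until I4 writes@20

cycle = 10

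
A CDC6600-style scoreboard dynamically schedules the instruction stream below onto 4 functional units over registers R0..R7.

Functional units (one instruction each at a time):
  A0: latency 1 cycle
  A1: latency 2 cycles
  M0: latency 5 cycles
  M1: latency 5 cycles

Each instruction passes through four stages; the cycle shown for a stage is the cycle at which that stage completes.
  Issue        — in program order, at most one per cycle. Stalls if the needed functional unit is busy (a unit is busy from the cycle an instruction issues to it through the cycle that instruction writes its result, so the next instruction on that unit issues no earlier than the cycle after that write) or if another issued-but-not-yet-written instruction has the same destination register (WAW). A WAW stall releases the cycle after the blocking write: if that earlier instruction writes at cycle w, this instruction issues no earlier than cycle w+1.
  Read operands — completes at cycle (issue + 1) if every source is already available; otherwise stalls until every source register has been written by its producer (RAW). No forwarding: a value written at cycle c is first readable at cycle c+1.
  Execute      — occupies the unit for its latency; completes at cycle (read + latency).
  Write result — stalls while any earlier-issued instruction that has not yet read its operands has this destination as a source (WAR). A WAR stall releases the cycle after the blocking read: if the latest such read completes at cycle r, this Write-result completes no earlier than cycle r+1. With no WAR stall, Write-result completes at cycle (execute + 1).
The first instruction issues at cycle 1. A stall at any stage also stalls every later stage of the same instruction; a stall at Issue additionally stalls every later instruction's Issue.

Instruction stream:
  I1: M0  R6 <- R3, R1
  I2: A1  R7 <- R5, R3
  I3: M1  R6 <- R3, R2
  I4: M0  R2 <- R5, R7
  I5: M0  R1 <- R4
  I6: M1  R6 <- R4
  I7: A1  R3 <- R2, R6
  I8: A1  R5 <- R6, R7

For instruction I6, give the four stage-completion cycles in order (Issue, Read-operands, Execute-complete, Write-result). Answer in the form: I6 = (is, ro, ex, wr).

t=1  issue I1 (M0)
t=2  I1 read-ops | issue I2 (A1)
t=3  I2 read-ops
t=5  I2 finished on A1
t=6  I2→R7
t=7  I1 finished on M0
t=8  I1→R6
t=9  issue I3 (M1)
t=10  I3 read-ops | issue I4 (M0)
t=11  I4 read-ops
t=15  I3 finished on M1
t=16  I3→R6 | I4 finished on M0
t=17  I4→R2
t=18  issue I5 (M0)
t=19  I5 read-ops | issue I6 (M1)
t=20  I6 read-ops | issue I7 (A1)
t=24  I5 finished on M0
t=25  I5→R1 | I6 finished on M1
t=26  I6→R6
t=27  I7 read-ops
t=29  I7 finished on A1
t=30  I7→R3
t=31  issue I8 (A1)
t=32  I8 read-ops
t=34  I8 finished on A1
t=35  I8→R5

I6 = (19, 20, 25, 26)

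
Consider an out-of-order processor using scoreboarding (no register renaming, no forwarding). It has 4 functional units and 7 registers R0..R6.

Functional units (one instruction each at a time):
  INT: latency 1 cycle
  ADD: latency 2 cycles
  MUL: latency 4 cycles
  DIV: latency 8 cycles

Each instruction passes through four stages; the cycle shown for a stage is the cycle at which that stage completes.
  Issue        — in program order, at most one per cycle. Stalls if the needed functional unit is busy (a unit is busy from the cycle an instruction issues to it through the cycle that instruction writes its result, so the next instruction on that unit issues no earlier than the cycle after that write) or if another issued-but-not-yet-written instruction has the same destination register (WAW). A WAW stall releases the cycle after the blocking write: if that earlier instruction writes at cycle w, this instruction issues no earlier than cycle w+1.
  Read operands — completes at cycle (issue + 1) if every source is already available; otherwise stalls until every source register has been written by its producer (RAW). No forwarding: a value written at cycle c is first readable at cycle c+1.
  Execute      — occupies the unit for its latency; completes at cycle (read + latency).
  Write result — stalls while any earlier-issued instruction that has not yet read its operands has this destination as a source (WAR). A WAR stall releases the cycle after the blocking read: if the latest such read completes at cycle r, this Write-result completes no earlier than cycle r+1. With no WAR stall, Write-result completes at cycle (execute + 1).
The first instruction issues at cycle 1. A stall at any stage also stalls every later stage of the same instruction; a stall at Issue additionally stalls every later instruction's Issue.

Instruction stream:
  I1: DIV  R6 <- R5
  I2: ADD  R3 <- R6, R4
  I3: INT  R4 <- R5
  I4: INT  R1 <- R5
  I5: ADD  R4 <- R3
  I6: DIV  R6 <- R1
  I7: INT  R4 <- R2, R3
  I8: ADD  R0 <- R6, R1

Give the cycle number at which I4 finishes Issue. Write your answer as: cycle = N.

I1 -> (1, 2, 10, 11)
I2 -> (2, 12, 14, 15)  // RAW R6: wait I1 write@11
I3 -> (3, 4, 5, 13)  // WAR R4: wait I2 read@12
I4 -> (14, 15, 16, 17)  // struct: INT busy until I3 writes@13
I5 -> (16, 17, 19, 20)  // struct: ADD busy until I2 writes@15
I6 -> (17, 18, 26, 27)
I7 -> (21, 22, 23, 24)  // WAW R4: wait I5 write@20
I8 -> (22, 28, 30, 31)  // RAW R6: wait I6 write@27

cycle = 14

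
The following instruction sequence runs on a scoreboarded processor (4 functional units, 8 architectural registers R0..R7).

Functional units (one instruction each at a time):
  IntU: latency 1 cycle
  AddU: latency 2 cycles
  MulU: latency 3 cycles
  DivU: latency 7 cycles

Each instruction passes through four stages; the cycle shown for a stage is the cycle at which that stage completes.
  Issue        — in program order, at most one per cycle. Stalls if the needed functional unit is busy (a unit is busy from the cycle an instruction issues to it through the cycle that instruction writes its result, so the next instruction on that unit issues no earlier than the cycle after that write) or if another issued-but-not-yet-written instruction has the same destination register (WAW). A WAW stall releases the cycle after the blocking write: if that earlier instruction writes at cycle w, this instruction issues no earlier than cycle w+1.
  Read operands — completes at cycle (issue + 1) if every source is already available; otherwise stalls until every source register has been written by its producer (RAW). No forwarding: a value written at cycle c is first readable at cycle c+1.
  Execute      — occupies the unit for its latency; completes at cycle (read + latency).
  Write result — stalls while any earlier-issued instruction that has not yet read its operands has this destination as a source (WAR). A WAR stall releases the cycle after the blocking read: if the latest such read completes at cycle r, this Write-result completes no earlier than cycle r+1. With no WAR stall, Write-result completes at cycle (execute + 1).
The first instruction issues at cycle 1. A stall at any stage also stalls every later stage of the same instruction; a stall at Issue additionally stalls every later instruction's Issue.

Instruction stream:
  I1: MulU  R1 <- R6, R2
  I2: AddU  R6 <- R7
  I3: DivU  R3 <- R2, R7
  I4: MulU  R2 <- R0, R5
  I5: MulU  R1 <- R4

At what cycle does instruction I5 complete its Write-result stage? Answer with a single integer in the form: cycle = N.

cycle = 18

cycle 1: I1 issues→MulU
cycle 2: I1 reads; I2 issues→AddU
cycle 3: I2 reads; I3 issues→DivU
cycle 4: I3 reads
cycle 5: I1 exec-done; I2 exec-done
cycle 6: I1 writes R1; I2 writes R6
cycle 7: I4 issues→MulU
cycle 8: I4 reads
cycle 11: I3 exec-done; I4 exec-done
cycle 12: I3 writes R3; I4 writes R2
cycle 13: I5 issues→MulU
cycle 14: I5 reads
cycle 17: I5 exec-done
cycle 18: I5 writes R1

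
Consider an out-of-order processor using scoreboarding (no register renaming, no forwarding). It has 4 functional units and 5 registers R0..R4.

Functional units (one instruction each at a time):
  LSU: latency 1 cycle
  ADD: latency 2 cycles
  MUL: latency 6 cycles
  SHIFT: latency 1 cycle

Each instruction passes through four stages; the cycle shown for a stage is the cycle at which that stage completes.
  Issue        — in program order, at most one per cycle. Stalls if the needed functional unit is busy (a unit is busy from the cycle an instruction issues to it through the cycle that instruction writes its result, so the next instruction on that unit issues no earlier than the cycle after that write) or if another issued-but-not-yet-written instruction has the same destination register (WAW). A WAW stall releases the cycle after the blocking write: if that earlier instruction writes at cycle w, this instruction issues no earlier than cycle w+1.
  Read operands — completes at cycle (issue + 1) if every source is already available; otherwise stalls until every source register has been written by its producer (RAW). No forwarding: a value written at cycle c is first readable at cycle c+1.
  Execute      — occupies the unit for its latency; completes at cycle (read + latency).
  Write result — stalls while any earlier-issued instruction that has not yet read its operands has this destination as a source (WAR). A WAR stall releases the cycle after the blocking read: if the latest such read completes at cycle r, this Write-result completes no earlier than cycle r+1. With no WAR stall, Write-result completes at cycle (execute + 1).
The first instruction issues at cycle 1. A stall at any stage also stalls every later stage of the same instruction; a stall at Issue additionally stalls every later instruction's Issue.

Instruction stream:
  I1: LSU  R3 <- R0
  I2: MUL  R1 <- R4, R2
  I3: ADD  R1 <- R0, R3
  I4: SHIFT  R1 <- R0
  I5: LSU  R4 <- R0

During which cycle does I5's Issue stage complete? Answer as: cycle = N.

cycle = 17

I1  is:1  ro:2  ex:3  wr:4
I2  is:2  ro:3  ex:9  wr:10
I3  is:11  ro:12  ex:14  wr:15  — WAW R1: wait I2 write@10
I4  is:16  ro:17  ex:18  wr:19  — WAW R1: wait I3 write@15
I5  is:17  ro:18  ex:19  wr:20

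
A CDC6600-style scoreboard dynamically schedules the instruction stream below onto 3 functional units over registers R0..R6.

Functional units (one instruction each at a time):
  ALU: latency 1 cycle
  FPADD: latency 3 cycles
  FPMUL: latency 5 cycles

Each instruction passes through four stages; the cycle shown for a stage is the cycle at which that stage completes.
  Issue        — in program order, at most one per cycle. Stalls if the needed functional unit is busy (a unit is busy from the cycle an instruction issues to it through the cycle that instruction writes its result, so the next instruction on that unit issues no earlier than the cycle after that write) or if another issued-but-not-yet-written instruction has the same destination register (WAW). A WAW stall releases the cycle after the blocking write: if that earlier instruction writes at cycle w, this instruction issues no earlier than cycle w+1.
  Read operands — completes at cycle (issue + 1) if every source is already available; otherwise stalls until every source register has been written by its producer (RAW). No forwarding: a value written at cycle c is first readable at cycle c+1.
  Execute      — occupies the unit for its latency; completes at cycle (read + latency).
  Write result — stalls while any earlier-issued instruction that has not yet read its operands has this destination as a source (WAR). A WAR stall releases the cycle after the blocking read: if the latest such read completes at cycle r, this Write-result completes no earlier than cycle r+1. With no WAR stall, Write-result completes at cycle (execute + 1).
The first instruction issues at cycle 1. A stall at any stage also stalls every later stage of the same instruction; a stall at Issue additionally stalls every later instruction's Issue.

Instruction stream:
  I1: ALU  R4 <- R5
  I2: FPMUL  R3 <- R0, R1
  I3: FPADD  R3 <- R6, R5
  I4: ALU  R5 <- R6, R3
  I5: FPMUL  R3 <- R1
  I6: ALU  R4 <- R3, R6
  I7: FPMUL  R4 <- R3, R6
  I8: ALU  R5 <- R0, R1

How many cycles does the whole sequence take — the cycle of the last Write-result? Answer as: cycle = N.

I1: IS=1 RO=2 EX=3 WR=4
I2: IS=2 RO=3 EX=8 WR=9
I3: IS=10 RO=11 EX=14 WR=15  [WAW R3: wait I2 write@9]
I4: IS=11 RO=16 EX=17 WR=18  [RAW R3: wait I3 write@15]
I5: IS=16 RO=17 EX=22 WR=23  [WAW R3: wait I3 write@15]
I6: IS=19 RO=24 EX=25 WR=26  [struct: ALU busy until I4 writes@18; RAW R3: wait I5 write@23]
I7: IS=27 RO=28 EX=33 WR=34  [WAW R4: wait I6 write@26]
I8: IS=28 RO=29 EX=30 WR=31

cycle = 34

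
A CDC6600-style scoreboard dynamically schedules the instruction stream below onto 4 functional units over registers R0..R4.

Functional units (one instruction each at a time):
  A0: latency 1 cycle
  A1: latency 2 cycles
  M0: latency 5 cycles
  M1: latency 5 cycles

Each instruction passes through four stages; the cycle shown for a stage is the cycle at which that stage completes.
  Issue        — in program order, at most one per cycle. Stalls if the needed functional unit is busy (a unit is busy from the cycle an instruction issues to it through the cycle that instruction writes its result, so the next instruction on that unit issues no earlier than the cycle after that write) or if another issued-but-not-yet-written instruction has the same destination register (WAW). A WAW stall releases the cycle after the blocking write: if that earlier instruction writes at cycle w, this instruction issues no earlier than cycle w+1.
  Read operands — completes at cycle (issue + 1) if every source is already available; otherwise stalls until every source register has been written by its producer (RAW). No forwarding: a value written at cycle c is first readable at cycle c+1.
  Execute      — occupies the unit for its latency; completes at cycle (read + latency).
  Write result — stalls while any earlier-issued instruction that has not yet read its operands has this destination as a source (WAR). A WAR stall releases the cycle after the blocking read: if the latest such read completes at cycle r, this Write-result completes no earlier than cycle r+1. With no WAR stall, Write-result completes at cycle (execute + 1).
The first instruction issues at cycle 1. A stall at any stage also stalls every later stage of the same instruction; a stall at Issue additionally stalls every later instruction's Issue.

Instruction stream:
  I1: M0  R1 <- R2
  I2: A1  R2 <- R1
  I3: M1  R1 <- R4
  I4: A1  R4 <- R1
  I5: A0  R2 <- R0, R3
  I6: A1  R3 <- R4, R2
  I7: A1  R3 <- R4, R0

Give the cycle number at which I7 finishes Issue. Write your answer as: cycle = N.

cycle = 26

c1: issue I1 (M0)
c2: I1 read-ops | issue I2 (A1)
c7: I1 finished on M0
c8: I1→R1
c9: I2 read-ops | issue I3 (M1)
c10: I3 read-ops
c11: I2 finished on A1
c12: I2→R2
c13: issue I4 (A1)
c14: issue I5 (A0)
c15: I3 finished on M1 | I5 read-ops
c16: I3→R1 | I5 finished on A0
c17: I4 read-ops | I5→R2
c19: I4 finished on A1
c20: I4→R4
c21: issue I6 (A1)
c22: I6 read-ops
c24: I6 finished on A1
c25: I6→R3
c26: issue I7 (A1)
c27: I7 read-ops
c29: I7 finished on A1
c30: I7→R3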